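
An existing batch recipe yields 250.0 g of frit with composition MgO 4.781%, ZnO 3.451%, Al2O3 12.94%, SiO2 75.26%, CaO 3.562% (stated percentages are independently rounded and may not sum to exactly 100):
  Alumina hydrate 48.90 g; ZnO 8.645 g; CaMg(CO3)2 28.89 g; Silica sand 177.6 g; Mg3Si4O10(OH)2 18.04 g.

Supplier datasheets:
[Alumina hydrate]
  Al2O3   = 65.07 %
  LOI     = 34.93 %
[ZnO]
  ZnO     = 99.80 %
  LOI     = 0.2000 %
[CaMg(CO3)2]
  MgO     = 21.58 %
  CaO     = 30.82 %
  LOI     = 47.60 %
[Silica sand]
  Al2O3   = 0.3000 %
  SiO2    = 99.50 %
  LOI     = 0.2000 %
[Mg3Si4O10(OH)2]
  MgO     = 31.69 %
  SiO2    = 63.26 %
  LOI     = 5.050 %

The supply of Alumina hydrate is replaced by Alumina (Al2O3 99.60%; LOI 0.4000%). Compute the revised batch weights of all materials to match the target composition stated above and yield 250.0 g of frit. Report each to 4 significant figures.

Revised batch per 250.0 g frit:
  Alumina: 31.94 g
  ZnO: 8.645 g
  CaMg(CO3)2: 28.89 g
  Silica sand: 177.6 g
  Mg3Si4O10(OH)2: 18.04 g
Total batch = 265.1 g; LOI loss = 15.16 g

All arithmetic holds full precision from start to finish — values along the way appear rounded to 4 significant digits within the worked lines — exactly one rounding lands on every reported value — the derived quantities, including ignition loss, the five compositions, totals, net glass mass, yield, are computed from the weighed amounts at 250.0 g of glass at full precision, as they appear in either problem or answer.
Per-oxide target masses for 250.0 g frit:
  MgO: 4.781% × 250.0 = 11.95 g
  ZnO: 3.451% × 250.0 = 8.628 g
  Al2O3: 12.94% × 250.0 = 32.35 g
  SiO2: 75.26% × 250.0 = 188.2 g
  CaO: 3.562% × 250.0 = 8.905 g
Verifying the oxide balance given the weights on record, against the basis in use (each sum matches its target mass given rounding of the digits):
  MgO: 28.89·0.2158 + 18.04·0.3169 = 11.95 g (target 11.95 g)
  ZnO: 8.645·0.9980 = 8.628 g (target 8.628 g)
  Al2O3: 31.94·0.9960 + 177.6·0.003000 = 32.35 g (target 32.35 g)
  SiO2: 177.6·0.9950 + 18.04·0.6326 = 188.1 g (target 188.2 g)
  CaO: 28.89·0.3082 = 8.904 g (target 8.905 g)
Consistency of the glass mass: batch total minus LOI = 250.0 g (oxide target masses add up to 250.0 g; the stated basis being 250.0 g — differing by rounding only).
Summing the batch: Σ batch = 265.1 g; ignition loss, Σ(batch × LOI) = 15.16 g; yield: glass divided by total = 94.28%.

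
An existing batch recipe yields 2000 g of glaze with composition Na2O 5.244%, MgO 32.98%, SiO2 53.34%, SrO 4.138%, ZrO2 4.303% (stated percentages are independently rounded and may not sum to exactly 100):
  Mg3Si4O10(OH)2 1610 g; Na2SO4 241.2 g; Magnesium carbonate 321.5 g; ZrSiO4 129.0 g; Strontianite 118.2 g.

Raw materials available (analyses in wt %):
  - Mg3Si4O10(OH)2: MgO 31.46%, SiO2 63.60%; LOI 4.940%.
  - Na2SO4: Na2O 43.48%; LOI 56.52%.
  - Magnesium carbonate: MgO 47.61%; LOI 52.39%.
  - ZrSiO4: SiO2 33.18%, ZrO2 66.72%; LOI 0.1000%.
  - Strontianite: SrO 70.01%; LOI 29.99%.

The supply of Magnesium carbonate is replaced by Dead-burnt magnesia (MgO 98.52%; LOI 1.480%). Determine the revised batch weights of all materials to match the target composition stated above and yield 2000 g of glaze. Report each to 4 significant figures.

Revised batch per 2000 g glaze:
  Mg3Si4O10(OH)2: 1610 g
  Na2SO4: 241.2 g
  Dead-burnt magnesia: 155.4 g
  ZrSiO4: 129.0 g
  Strontianite: 118.2 g
Total batch = 2254 g; LOI loss = 253.7 g

Values along the way are displayed rounded to four significant digits at each printed step; each numeric step keeps exact precision from start to finish. Each reported result is rounded exactly once; all derived quantities are computed in full precision (LOI, net glass mass, totals, five oxide percentages, the yield) from the batch weights per 2000 g of glass exactly as printed in the question or the answer.
The oxide mass targets at 2000 g glaze:
  Na2O: 5.244% × 2000 = 104.9 g
  MgO: 32.98% × 2000 = 659.6 g
  SiO2: 53.34% × 2000 = 1067 g
  SrO: 4.138% × 2000 = 82.76 g
  ZrO2: 4.303% × 2000 = 86.06 g
Sums-versus-targets review working from each reported weight, relative to the basis at hand (each sum matches its target mass modulo rounding of the values):
  Na2O: 241.2·0.4348 = 104.9 g (target 104.9 g)
  MgO: 1610·0.3146 + 155.4·0.9852 = 659.6 g (target 659.6 g)
  SiO2: 1610·0.6360 + 129.0·0.3318 = 1067 g (target 1067 g)
  SrO: 118.2·0.7001 = 82.75 g (target 82.76 g)
  ZrO2: 129.0·0.6672 = 86.07 g (target 86.06 g)
Glass mass check: whole batch net of LOI = 2000 g (targets for the oxides total 2000 g; stated basis 2000 g — any gap is answer rounding).
Batch grand total — Σ batch = 2254 g; loss to ignition Σ batch·LOI = 253.7 g; yield: glass divided by total = 88.74%.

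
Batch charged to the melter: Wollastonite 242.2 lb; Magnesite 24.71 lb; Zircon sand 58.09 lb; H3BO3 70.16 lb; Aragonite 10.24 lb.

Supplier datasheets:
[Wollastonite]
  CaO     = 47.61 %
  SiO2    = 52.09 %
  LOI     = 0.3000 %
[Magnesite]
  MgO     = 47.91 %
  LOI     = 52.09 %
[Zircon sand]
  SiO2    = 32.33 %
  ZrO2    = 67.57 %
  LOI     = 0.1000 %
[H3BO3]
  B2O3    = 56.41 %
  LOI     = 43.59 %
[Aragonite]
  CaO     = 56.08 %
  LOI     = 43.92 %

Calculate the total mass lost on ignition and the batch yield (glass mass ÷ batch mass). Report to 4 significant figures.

Full float precision is held in every operation. Values along the way are displayed rounded off to 4 significant figures between the steps. A single rounding completes each reported value — the derived quantities are re-derived starting from the weights on 356.7 lb of glass in full precision (LOI, glass mass, yield, totals, five oxide percentages) exactly as shown in the question or the answer.
Ignition loss by material:
  Wollastonite: 242.2 × 0.003000 = 0.7266 lb
  Magnesite: 24.71 × 0.5209 = 12.87 lb
  Zircon sand: 58.09 × 0.001000 = 0.05809 lb
  H3BO3: 70.16 × 0.4359 = 30.58 lb
  Aragonite: 10.24 × 0.4392 = 4.497 lb
Total LOI = 48.74 lb
Glass = batch − LOI = 405.4 − 48.74 = 356.7 lb

LOI loss = 48.74 lb; glass = 356.7 lb; yield = 87.98%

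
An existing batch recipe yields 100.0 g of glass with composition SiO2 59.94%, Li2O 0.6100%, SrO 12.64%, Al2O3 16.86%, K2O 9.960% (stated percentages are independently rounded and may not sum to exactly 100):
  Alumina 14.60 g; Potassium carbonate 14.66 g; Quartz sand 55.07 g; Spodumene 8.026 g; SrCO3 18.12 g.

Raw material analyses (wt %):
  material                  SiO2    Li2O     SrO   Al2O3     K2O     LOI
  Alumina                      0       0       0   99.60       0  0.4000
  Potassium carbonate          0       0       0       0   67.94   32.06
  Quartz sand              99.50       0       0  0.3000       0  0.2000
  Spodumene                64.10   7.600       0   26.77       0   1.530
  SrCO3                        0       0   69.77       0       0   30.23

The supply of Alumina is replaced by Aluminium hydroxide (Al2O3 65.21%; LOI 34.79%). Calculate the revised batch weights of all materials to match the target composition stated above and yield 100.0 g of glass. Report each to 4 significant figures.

Values along the way are shown, rounded to 4 significant digits, at each printed step; the working math runs at full precision through every step — every reported figure includes exactly one rounding — the derived quantities, which include the totals, five oxide percentages, glass mass, yield, LOI, are carried in exact precision, as given in either problem or answer, starting from the weights on 100.0 g of glass.
Oxide-by-oxide targets in 100.0 g glass:
  SiO2: 59.94% × 100.0 = 59.94 g
  Li2O: 0.6100% × 100.0 = 0.6100 g
  SrO: 12.64% × 100.0 = 12.64 g
  Al2O3: 16.86% × 100.0 = 16.86 g
  K2O: 9.960% × 100.0 = 9.960 g
Balance tally, oxide-wise, using the reported weights, per the basis as stated (oxide sums agree with the targets given rounding of the digits):
  SiO2: 55.07·0.9950 + 8.026·0.6410 = 59.94 g (target 59.94 g)
  Li2O: 8.026·0.07600 = 0.6100 g (target 0.6100 g)
  SrO: 18.12·0.6977 = 12.64 g (target 12.64 g)
  Al2O3: 22.31·0.6521 + 55.07·0.003000 + 8.026·0.2677 = 16.86 g (target 16.86 g)
  K2O: 14.66·0.6794 = 9.960 g (target 9.960 g)
Consistency of the glass mass: batch total minus LOI = 100.0 g (targets for the oxides total 100.0 g; stated basis 100.0 g — a pure rounding effect).
Batch grand total — Σ batch = 118.2 g; Σ batch·LOI gives LOI loss = 18.17 g; yield = glass ÷ total batch = 84.62%.

Revised batch per 100.0 g glass:
  Aluminium hydroxide: 22.31 g
  Potassium carbonate: 14.66 g
  Quartz sand: 55.07 g
  Spodumene: 8.026 g
  SrCO3: 18.12 g
Total batch = 118.2 g; LOI loss = 18.17 g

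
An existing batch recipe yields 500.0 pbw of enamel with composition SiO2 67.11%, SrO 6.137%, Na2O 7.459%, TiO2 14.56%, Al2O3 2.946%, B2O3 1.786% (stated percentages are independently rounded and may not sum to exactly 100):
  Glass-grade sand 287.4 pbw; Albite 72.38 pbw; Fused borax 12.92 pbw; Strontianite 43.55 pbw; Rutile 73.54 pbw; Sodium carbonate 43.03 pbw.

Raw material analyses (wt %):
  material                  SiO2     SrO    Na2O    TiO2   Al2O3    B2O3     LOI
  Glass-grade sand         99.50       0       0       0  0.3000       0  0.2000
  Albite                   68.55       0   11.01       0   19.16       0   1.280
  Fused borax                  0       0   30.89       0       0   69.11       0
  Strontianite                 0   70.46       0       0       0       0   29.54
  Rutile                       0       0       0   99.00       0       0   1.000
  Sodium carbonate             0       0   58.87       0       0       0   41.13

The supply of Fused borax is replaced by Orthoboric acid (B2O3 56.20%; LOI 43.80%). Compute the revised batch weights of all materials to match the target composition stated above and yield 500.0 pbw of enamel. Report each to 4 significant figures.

Exact precision is maintained end to end. Mid-chain values are printed with 4-significant-figure rounding between the steps. A single rounding finalizes each reported number. Derived quantities (ignition loss, the totals, glass mass, the six compositions, yield) are carried at full precision from the batch weights for 500.0 pbw of glass, as written in problem or answer.
The oxide mass targets at 500.0 pbw enamel:
  SiO2: 67.11% × 500.0 = 335.6 pbw
  SrO: 6.137% × 500.0 = 30.68 pbw
  Na2O: 7.459% × 500.0 = 37.30 pbw
  TiO2: 14.56% × 500.0 = 72.80 pbw
  Al2O3: 2.946% × 500.0 = 14.73 pbw
  B2O3: 1.786% × 500.0 = 8.930 pbw
Verifying the oxide balance applying the batch weights above, per the basis as stated (sums match the target masses inside rounding margins):
  SiO2: 287.4·0.9950 + 72.38·0.6855 = 335.6 pbw (target 335.6 pbw)
  SrO: 43.55·0.7046 = 30.69 pbw (target 30.68 pbw)
  Na2O: 72.38·0.1101 + 49.81·0.5887 = 37.29 pbw (target 37.30 pbw)
  TiO2: 73.54·0.9900 = 72.80 pbw (target 72.80 pbw)
  Al2O3: 287.4·0.003000 + 72.38·0.1916 = 14.73 pbw (target 14.73 pbw)
  B2O3: 15.89·0.5620 = 8.930 pbw (target 8.930 pbw)
Mass balance on the glass: batch Σ − ignition loss = 500.0 pbw (oxide target masses add up to 500.0 pbw; the stated basis being 500.0 pbw — rounding explains the deltas).
Batch grand total — Σ batch = 542.6 pbw; loss to ignition Σ batch·LOI = 42.55 pbw; yield = glass ÷ total batch = 92.16%.

Revised batch per 500.0 pbw enamel:
  Glass-grade sand: 287.4 pbw
  Albite: 72.38 pbw
  Orthoboric acid: 15.89 pbw
  Strontianite: 43.55 pbw
  Rutile: 73.54 pbw
  Sodium carbonate: 49.81 pbw
Total batch = 542.6 pbw; LOI loss = 42.55 pbw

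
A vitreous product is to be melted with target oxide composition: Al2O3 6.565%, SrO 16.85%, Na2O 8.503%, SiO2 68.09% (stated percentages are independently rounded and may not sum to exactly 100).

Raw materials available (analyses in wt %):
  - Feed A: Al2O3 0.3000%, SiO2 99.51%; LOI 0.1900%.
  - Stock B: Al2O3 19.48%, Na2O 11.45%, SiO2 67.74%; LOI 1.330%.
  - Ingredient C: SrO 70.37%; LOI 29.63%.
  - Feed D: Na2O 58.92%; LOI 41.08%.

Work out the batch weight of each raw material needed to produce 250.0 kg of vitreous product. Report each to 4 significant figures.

All internal work carries full float precision from start to finish; the intermediate values are shown, rounded to 4 significant digits, on the page — exactly one rounding goes into every reported figure — all derived quantities, including four oxide percentages, net glass mass, totals, the yield, ignition loss, are computed using the weight values for 250.0 kg of glass in exact precision as quoted within either problem or answer.
Target oxide masses per 250.0 kg vitreous product:
  Al2O3: 6.565% × 250.0 = 16.41 kg
  SrO: 16.85% × 250.0 = 42.12 kg
  Na2O: 8.503% × 250.0 = 21.26 kg
  SiO2: 68.09% × 250.0 = 170.2 kg
Verifying the oxide balance from the weights as reported, per the basis as stated (delivered sums recover each target net of answer rounding effects):
  Al2O3: 114.9·0.003000 + 82.48·0.1948 = 16.41 kg (target 16.41 kg)
  SrO: 59.86·0.7037 = 42.12 kg (target 42.12 kg)
  Na2O: 82.48·0.1145 + 20.05·0.5892 = 21.26 kg (target 21.26 kg)
  SiO2: 114.9·0.9951 + 82.48·0.6774 = 170.2 kg (target 170.2 kg)
Glass-mass sanity pass: batch total minus LOI = 250.0 kg (summing oxide targets gives 250.0 kg; versus the stated basis of 250.0 kg — any gap is answer rounding).
Adding the batch up: Σ batch = 277.3 kg; Σ batch·LOI gives LOI loss = 27.29 kg; glass ÷ batch gives a yield of 90.16%.

Batch per 250.0 kg vitreous product:
  Feed A: 114.9 kg
  Stock B: 82.48 kg
  Ingredient C: 59.86 kg
  Feed D: 20.05 kg
Total batch = 277.3 kg; LOI loss = 27.29 kg; yield = 90.16%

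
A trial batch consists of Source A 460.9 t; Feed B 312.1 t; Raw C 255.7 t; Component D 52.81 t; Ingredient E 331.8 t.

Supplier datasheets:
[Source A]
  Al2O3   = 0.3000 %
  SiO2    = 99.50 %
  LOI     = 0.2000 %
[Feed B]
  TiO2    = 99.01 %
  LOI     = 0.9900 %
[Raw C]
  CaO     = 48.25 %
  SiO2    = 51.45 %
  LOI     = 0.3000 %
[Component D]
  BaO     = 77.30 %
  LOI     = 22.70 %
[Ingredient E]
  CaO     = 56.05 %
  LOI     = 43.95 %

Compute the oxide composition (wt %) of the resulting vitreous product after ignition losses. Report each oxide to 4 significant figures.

Glass mass = 1251 t (batch 1413 − LOI 162.6).
Composition: Al2O3 0.1106%, CaO 24.73%, TiO2 24.71%, BaO 3.264%, SiO2 47.19%

Each numeric step holds exact precision end to end — in-progress results are shown, rounded to 4 significant digits, on the page; each reported number is rounded once only — all derived quantities, which include the yield, totals, LOI, five oxide percentages, glass mass, are recomputed at full precision, as given in the problem or answer text, starting from the weights for 1251 t of glass.
Oxide-by-oxide delivered mass:
  Al2O3: 460.9·0.003000 = 1.383 t
  CaO: 255.7·0.4825 + 331.8·0.5605 = 309.3 t
  TiO2: 312.1·0.9901 = 309.0 t
  BaO: 52.81·0.7730 = 40.82 t
  SiO2: 460.9·0.9950 + 255.7·0.5145 = 590.2 t
LOI: 460.9·0.002000 + 312.1·0.009900 + 255.7·0.003000 + 52.81·0.2270 + 331.8·0.4395 = 162.6 t
batch − LOI leaves glass = 1413 − 162.6 = 1251 t (matching Σ of the oxides)
oxide / glass × 100 gives the wt %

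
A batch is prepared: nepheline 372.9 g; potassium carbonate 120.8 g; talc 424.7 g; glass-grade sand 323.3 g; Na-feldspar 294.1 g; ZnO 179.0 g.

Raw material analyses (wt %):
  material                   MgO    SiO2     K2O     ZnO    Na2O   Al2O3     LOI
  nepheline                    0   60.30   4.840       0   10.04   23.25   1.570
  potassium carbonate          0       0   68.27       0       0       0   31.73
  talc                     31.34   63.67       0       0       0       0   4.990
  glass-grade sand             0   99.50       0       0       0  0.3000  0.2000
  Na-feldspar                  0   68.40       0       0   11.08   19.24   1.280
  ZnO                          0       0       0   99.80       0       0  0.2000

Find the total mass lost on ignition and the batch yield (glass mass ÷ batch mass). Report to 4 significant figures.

LOI loss = 70.15 g; glass = 1645 g; yield = 95.91%

Every computation holds full precision at all times. Rounding to 4 significant figures governs each working value as printed. Each reported result takes exactly one rounding; derived quantities are re-derived in full float precision (net glass mass, six oxide percentages, the totals, the yield, ignition loss) from the weighed amounts for 1645 g of glass as given in question or answer.
Loss on ignition, line by line:
  nepheline: 372.9 × 0.01570 = 5.855 g
  potassium carbonate: 120.8 × 0.3173 = 38.33 g
  talc: 424.7 × 0.04990 = 21.19 g
  glass-grade sand: 323.3 × 0.002000 = 0.6466 g
  Na-feldspar: 294.1 × 0.01280 = 3.764 g
  ZnO: 179.0 × 0.002000 = 0.3580 g
Total LOI = 70.15 g
Glass = batch − LOI = 1715 − 70.15 = 1645 g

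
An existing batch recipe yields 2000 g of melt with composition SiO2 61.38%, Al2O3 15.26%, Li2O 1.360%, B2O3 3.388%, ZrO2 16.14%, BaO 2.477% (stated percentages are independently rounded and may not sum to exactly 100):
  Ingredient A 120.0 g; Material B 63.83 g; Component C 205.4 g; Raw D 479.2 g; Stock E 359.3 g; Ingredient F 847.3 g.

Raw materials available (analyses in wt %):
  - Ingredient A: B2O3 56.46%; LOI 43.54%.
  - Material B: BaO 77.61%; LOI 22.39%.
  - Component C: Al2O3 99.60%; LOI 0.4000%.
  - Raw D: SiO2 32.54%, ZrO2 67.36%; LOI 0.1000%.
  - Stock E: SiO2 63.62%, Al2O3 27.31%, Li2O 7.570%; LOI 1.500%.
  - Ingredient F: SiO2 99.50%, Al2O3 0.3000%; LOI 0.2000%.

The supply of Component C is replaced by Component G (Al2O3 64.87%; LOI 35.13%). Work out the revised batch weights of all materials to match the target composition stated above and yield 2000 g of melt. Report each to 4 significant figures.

Intermediates are shown (rounded to four significant figures) on the page; every computation holds exact precision at all times — each reported result is rounded once only — the derived quantities are recomputed from the weighed amounts for 2000 g of glass in full float precision (the six compositions, glass mass, LOI, the totals, yield) as they appear in problem or answer.
Oxide mass targets, per 2000 g melt:
  SiO2: 61.38% × 2000 = 1228 g
  Al2O3: 15.26% × 2000 = 305.2 g
  Li2O: 1.360% × 2000 = 27.20 g
  B2O3: 3.388% × 2000 = 67.76 g
  ZrO2: 16.14% × 2000 = 322.8 g
  BaO: 2.477% × 2000 = 49.54 g
Oxide-by-oxide audit given the weights on record, at the basis given (each sum matches its target mass given rounding of the digits):
  SiO2: 479.2·0.3254 + 359.3·0.6362 + 847.3·0.9950 = 1228 g (target 1228 g)
  Al2O3: 315.3·0.6487 + 359.3·0.2731 + 847.3·0.003000 = 305.2 g (target 305.2 g)
  Li2O: 359.3·0.07570 = 27.20 g (target 27.20 g)
  B2O3: 120.0·0.5646 = 67.75 g (target 67.76 g)
  ZrO2: 479.2·0.6736 = 322.8 g (target 322.8 g)
  BaO: 63.83·0.7761 = 49.54 g (target 49.54 g)
Glass-mass bookkeeping: net batch after ignition = 2000 g (targets for the oxides total 2000 g; the stated basis being 2000 g — any gap is answer rounding).
Batch grand total — Σ batch = 2185 g; the LOI term Σ batch·LOI equals 184.9 g; yield = glass ÷ total batch = 91.54%.

Revised batch per 2000 g melt:
  Ingredient A: 120.0 g
  Material B: 63.83 g
  Component G: 315.3 g
  Raw D: 479.2 g
  Stock E: 359.3 g
  Ingredient F: 847.3 g
Total batch = 2185 g; LOI loss = 184.9 g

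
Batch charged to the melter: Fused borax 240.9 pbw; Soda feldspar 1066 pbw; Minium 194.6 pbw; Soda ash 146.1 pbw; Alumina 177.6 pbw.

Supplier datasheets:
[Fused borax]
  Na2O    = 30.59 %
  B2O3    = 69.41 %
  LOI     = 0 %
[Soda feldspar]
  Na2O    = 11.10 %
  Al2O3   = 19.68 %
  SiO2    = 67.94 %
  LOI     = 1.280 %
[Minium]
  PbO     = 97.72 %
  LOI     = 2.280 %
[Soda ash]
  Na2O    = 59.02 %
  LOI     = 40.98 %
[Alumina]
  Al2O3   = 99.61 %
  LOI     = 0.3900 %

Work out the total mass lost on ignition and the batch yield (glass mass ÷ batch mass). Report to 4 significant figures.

The working math carries exact precision from start to finish; values along the way appear (rounded to 4 significant digits) when written out; each reported number is rounded just once — derived quantities (ignition loss, the yield, glass mass, totals, the five compositions) are re-derived starting from the weights per 1747 pbw of glass at exact precision exactly as printed in problem or answer.
LOI of each material in turn:
  Fused borax: 240.9 × 0 = 0 pbw
  Soda feldspar: 1066 × 0.01280 = 13.64 pbw
  Minium: 194.6 × 0.02280 = 4.437 pbw
  Soda ash: 146.1 × 0.4098 = 59.87 pbw
  Alumina: 177.6 × 0.003900 = 0.6926 pbw
Total LOI = 78.65 pbw
Glass = batch − LOI = 1825 − 78.65 = 1747 pbw

LOI loss = 78.65 pbw; glass = 1747 pbw; yield = 95.69%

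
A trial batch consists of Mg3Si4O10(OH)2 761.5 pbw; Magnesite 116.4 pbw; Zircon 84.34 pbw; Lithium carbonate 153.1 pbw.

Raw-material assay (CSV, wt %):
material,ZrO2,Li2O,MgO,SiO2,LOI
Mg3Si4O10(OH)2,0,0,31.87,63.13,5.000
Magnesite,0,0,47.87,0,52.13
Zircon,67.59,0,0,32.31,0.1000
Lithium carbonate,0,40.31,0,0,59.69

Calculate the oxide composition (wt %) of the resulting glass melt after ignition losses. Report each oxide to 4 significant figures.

Values along the way appear, rounded to 4 significant digits, when written out. Exact precision is held all the way through. Each reported value takes exactly one rounding. Derived quantities (glass mass, the totals, four oxide percentages, LOI, yield) are recomputed at full precision from the batch weights at 925.1 pbw of glass, precisely as stated by the problem or the answer.
Delivered oxide masses:
  ZrO2: 84.34·0.6759 = 57.01 pbw
  Li2O: 153.1·0.4031 = 61.71 pbw
  MgO: 761.5·0.3187 + 116.4·0.4787 = 298.4 pbw
  SiO2: 761.5·0.6313 + 84.34·0.3231 = 508.0 pbw
LOI: 761.5·0.05000 + 116.4·0.5213 + 84.34·0.001000 + 153.1·0.5969 = 190.2 pbw
Glass mass = batch − LOI = 1115 − 190.2 = 925.1 pbw (= the summed oxide contributions)
percent by weight: oxide/glass ×100

Glass mass = 925.1 pbw (batch 1115 − LOI 190.2).
Composition: ZrO2 6.162%, Li2O 6.671%, MgO 32.26%, SiO2 54.91%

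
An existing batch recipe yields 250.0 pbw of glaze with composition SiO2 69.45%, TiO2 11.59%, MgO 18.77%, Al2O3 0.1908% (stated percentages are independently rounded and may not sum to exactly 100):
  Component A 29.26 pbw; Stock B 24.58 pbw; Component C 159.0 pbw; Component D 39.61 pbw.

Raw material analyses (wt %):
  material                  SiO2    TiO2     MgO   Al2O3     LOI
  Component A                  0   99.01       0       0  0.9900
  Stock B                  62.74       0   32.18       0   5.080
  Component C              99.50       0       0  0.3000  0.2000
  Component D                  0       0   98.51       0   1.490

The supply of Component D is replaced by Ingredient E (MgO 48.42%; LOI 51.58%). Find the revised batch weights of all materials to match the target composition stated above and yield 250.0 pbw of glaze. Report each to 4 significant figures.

Revised batch per 250.0 pbw glaze:
  Component A: 29.26 pbw
  Stock B: 24.58 pbw
  Component C: 159.0 pbw
  Ingredient E: 80.58 pbw
Total batch = 293.4 pbw; LOI loss = 43.42 pbw

Intermediates are shown rounded off to 4 significant figures between the steps. The whole derivation holds full float precision at all times. Every reported number carries a single rounding. Derived quantities (totals, yield, ignition loss, four oxide percentages, glass mass) are carried using the weight values per 250.0 pbw of glass at full float precision, as set out in the problem or answer text.
Per-oxide target masses for 250.0 pbw glaze:
  SiO2: 69.45% × 250.0 = 173.6 pbw
  TiO2: 11.59% × 250.0 = 28.98 pbw
  MgO: 18.77% × 250.0 = 46.92 pbw
  Al2O3: 0.1908% × 250.0 = 0.4770 pbw
A balance pass over the oxides, per the reported batch figures, under the basis named above (every target is met by its sum exact up to rounding of places):
  SiO2: 24.58·0.6274 + 159.0·0.9950 = 173.6 pbw (target 173.6 pbw)
  TiO2: 29.26·0.9901 = 28.97 pbw (target 28.98 pbw)
  MgO: 24.58·0.3218 + 80.58·0.4842 = 46.93 pbw (target 46.92 pbw)
  Al2O3: 159.0·0.003000 = 0.4770 pbw (target 0.4770 pbw)
Mass balance on the glass: total batch − LOI = 250.0 pbw (summing oxide targets gives 250.0 pbw; versus the stated basis of 250.0 pbw — rounding explains the deltas).
Summing the batch: Σ batch = 293.4 pbw; LOI loss = Σ batch·LOI = 43.42 pbw; yield = glass ÷ total batch = 85.20%.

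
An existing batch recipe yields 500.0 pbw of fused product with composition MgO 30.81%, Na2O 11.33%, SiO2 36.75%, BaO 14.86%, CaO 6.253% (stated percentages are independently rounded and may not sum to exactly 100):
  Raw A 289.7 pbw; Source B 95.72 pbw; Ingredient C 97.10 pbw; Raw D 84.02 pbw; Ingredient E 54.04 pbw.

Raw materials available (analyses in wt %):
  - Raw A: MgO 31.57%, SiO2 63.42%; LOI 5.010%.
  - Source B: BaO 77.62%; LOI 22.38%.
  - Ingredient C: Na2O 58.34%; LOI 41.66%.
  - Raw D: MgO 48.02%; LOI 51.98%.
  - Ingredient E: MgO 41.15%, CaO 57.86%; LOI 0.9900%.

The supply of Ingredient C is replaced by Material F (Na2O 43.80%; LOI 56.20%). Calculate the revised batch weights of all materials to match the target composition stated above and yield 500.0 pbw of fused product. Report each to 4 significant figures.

Working values are displayed with 4-significant-figure rounding when written out — every computation holds full float precision from start to finish. Exactly one rounding is applied to each reported number — all derived quantities are recomputed at exact precision (totals, the yield, the five compositions, LOI, net glass mass) from the weighed amounts for 500.0 pbw of glass, precisely as stated by the question or the answer.
The oxide mass targets at 500.0 pbw fused product:
  MgO: 30.81% × 500.0 = 154.0 pbw
  Na2O: 11.33% × 500.0 = 56.65 pbw
  SiO2: 36.75% × 500.0 = 183.8 pbw
  BaO: 14.86% × 500.0 = 74.30 pbw
  CaO: 6.253% × 500.0 = 31.26 pbw
Sums-versus-targets review using the reported weights, relative to the basis at hand (target by target, the sums agree net of answer rounding effects):
  MgO: 289.7·0.3157 + 84.02·0.4802 + 54.04·0.4115 = 154.0 pbw (target 154.0 pbw)
  Na2O: 129.3·0.4380 = 56.63 pbw (target 56.65 pbw)
  SiO2: 289.7·0.6342 = 183.7 pbw (target 183.8 pbw)
  BaO: 95.72·0.7762 = 74.30 pbw (target 74.30 pbw)
  CaO: 54.04·0.5786 = 31.27 pbw (target 31.26 pbw)
Glass-mass bookkeeping: Σ batch − LOI loss = 500.0 pbw (oxide target masses add up to 500.0 pbw; against the stated basis, 500.0 pbw — a pure rounding effect).
Summing the batch: Σ batch = 652.8 pbw; ignition loss, Σ(batch × LOI) = 152.8 pbw; glass ÷ batch gives a yield of 76.59%.

Revised batch per 500.0 pbw fused product:
  Raw A: 289.7 pbw
  Source B: 95.72 pbw
  Material F: 129.3 pbw
  Raw D: 84.02 pbw
  Ingredient E: 54.04 pbw
Total batch = 652.8 pbw; LOI loss = 152.8 pbw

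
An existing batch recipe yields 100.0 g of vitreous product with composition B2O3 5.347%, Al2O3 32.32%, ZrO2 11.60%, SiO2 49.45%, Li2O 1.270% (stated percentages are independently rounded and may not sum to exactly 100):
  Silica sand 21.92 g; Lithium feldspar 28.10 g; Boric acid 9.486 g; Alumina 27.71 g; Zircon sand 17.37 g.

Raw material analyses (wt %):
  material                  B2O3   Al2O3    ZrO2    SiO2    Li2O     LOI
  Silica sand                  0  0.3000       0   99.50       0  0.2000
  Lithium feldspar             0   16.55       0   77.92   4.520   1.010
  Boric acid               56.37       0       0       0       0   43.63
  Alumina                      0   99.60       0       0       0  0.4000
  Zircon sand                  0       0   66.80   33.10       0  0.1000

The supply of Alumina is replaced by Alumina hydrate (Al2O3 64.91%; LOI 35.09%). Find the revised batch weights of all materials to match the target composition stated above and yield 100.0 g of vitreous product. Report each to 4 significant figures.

Mid-chain values are printed, with 4-significant-digit rounding, within the worked lines. Every computation maintains exact precision through the solve — each reported result takes a single rounding — the derived quantities, including glass mass, ignition loss, yield, the totals, the five compositions, are recomputed starting from the weights per 100.0 g of glass in exact precision as given in the problem or the answer.
Per-oxide target masses for 100.0 g vitreous product:
  B2O3: 5.347% × 100.0 = 5.347 g
  Al2O3: 32.32% × 100.0 = 32.32 g
  ZrO2: 11.60% × 100.0 = 11.60 g
  SiO2: 49.45% × 100.0 = 49.45 g
  Li2O: 1.270% × 100.0 = 1.270 g
Checking each oxide sum given the weights on record, under the basis named above (oxide sums agree with the targets inside rounding margins):
  B2O3: 9.486·0.5637 = 5.347 g (target 5.347 g)
  Al2O3: 21.92·0.003000 + 28.10·0.1655 + 42.53·0.6491 = 32.32 g (target 32.32 g)
  ZrO2: 17.37·0.6680 = 11.60 g (target 11.60 g)
  SiO2: 21.92·0.9950 + 28.10·0.7792 + 17.37·0.3310 = 49.46 g (target 49.45 g)
  Li2O: 28.10·0.04520 = 1.270 g (target 1.270 g)
Consistency of the glass mass: net batch after ignition = 100.0 g (the targets, summed, come to 99.99 g; basis as stated: 100.0 g — rounding explains the deltas).
Adding the batch up: Σ batch = 119.4 g; the LOI term Σ batch·LOI equals 19.41 g; yield: glass divided by total = 83.75%.

Revised batch per 100.0 g vitreous product:
  Silica sand: 21.92 g
  Lithium feldspar: 28.10 g
  Boric acid: 9.486 g
  Alumina hydrate: 42.53 g
  Zircon sand: 17.37 g
Total batch = 119.4 g; LOI loss = 19.41 g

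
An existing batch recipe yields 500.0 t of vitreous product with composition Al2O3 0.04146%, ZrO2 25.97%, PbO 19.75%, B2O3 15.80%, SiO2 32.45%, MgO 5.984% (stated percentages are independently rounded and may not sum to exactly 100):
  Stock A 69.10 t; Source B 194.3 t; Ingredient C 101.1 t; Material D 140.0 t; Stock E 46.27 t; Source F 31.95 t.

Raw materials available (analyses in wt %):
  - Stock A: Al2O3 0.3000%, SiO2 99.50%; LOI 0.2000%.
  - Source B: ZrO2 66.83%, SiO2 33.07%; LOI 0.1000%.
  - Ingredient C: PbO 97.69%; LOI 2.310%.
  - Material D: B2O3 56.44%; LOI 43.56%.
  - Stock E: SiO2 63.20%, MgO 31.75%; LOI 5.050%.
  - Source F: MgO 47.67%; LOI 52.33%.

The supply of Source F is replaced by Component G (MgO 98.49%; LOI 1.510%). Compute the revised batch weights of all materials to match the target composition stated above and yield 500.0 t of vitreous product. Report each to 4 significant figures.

Values along the way appear, rounded to 4 significant figures, within the worked lines — all internal work keeps exact precision throughout — exactly one rounding goes into each reported figure. Derived quantities (glass mass, totals, LOI, six oxide percentages, the yield) are re-derived in full float precision from the batch weights at 500.0 t of glass as they appear in either problem or answer.
Target oxide masses per 500.0 t vitreous product:
  Al2O3: 0.04146% × 500.0 = 0.2073 t
  ZrO2: 25.97% × 500.0 = 129.8 t
  PbO: 19.75% × 500.0 = 98.75 t
  B2O3: 15.80% × 500.0 = 79.00 t
  SiO2: 32.45% × 500.0 = 162.3 t
  MgO: 5.984% × 500.0 = 29.92 t
Balance tally, oxide-wise, on the weights just shown, on the stated basis (target by target, the sums agree exact up to rounding of places):
  Al2O3: 69.10·0.003000 = 0.2073 t (target 0.2073 t)
  ZrO2: 194.3·0.6683 = 129.9 t (target 129.8 t)
  PbO: 101.1·0.9769 = 98.76 t (target 98.75 t)
  B2O3: 140.0·0.5644 = 79.02 t (target 79.00 t)
  SiO2: 69.10·0.9950 + 194.3·0.3307 + 46.27·0.6320 = 162.3 t (target 162.3 t)
  MgO: 46.27·0.3175 + 15.46·0.9849 = 29.92 t (target 29.92 t)
Auditing the glass mass value: Σ batch − LOI loss = 500.0 t (targets for the oxides total 500.0 t; versus the stated basis of 500.0 t — gaps are rounding artifacts).
Batch grand total — Σ batch = 566.2 t; loss to ignition Σ batch·LOI = 66.22 t; yield: glass divided by total = 88.30%.

Revised batch per 500.0 t vitreous product:
  Stock A: 69.10 t
  Source B: 194.3 t
  Ingredient C: 101.1 t
  Material D: 140.0 t
  Stock E: 46.27 t
  Component G: 15.46 t
Total batch = 566.2 t; LOI loss = 66.22 t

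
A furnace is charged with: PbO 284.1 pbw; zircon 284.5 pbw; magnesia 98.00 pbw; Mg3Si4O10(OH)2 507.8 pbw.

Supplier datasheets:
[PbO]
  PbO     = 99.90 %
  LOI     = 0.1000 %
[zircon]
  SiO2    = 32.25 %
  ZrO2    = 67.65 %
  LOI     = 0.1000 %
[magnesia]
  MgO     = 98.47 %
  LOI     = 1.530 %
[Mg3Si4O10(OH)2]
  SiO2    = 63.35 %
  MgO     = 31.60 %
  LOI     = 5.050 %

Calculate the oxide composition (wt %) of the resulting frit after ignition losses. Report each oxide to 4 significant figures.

Glass mass = 1147 pbw (batch 1174 − LOI 27.71).
Composition: SiO2 36.06%, PbO 24.75%, MgO 22.41%, ZrO2 16.78%

Mid-chain values are shown rounded to 4 significant figures between the steps. Each numeric step keeps exact precision from first step to last — exactly one rounding is applied to every reported figure — all derived quantities (the yield, glass mass, totals, four oxide percentages, ignition loss) are computed in full float precision from the batch weights at 1147 pbw of glass exactly as printed in either problem or answer.
Delivered oxide masses:
  SiO2: 284.5·0.3225 + 507.8·0.6335 = 413.4 pbw
  PbO: 284.1·0.9990 = 283.8 pbw
  MgO: 98.00·0.9847 + 507.8·0.3160 = 257.0 pbw
  ZrO2: 284.5·0.6765 = 192.5 pbw
LOI: 284.1·0.001000 + 284.5·0.001000 + 98.00·0.01530 + 507.8·0.05050 = 27.71 pbw
batch − LOI leaves glass = 1174 − 27.71 = 1147 pbw (= the summed oxide contributions)
wt % = 100 × oxide mass / glass mass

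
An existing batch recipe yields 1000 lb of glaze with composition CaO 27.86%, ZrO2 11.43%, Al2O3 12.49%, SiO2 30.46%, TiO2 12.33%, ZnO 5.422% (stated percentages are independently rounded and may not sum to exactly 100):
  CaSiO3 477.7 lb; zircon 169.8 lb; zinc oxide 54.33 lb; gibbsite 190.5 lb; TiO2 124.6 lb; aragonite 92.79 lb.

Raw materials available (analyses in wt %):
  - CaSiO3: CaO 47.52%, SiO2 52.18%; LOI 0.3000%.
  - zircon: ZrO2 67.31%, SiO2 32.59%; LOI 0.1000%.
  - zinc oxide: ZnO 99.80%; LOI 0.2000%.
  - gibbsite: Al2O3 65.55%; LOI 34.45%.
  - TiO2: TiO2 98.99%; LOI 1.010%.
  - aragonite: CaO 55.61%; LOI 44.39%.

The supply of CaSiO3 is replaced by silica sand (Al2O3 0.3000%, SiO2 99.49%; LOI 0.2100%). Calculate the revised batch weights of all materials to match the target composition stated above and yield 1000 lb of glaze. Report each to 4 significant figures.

Values along the way are printed with 4-significant-figure rounding within the worked lines. All internal work maintains full precision through the solve — every reported value undergoes a single rounding. All derived quantities (LOI, yield, totals, the six compositions, net glass mass) are computed in exact precision from the weighed amounts at 1000 lb of glass, as written in problem or answer.
Target masses of each oxide per 1000 lb glaze:
  CaO: 27.86% × 1000 = 278.6 lb
  ZrO2: 11.43% × 1000 = 114.3 lb
  Al2O3: 12.49% × 1000 = 124.9 lb
  SiO2: 30.46% × 1000 = 304.6 lb
  TiO2: 12.33% × 1000 = 123.3 lb
  ZnO: 5.422% × 1000 = 54.22 lb
Sums-versus-targets review per the reported batch figures, on the stated basis (sums match the target masses given rounding of the digits):
  CaO: 501.0·0.5561 = 278.6 lb (target 278.6 lb)
  ZrO2: 169.8·0.6731 = 114.3 lb (target 114.3 lb)
  Al2O3: 250.5·0.003000 + 189.4·0.6555 = 124.9 lb (target 124.9 lb)
  SiO2: 250.5·0.9949 + 169.8·0.3259 = 304.6 lb (target 304.6 lb)
  TiO2: 124.6·0.9899 = 123.3 lb (target 123.3 lb)
  ZnO: 54.33·0.9980 = 54.22 lb (target 54.22 lb)
Mass balance on the glass: the batch minus its LOI: 999.9 lb (the targets, summed, come to 999.9 lb; the stated basis being 1000 lb — rounding explains the deltas).
Adding the batch up: Σ batch = 1290 lb; loss to ignition Σ batch·LOI = 289.7 lb; yield = glass ÷ total batch = 77.54%.

Revised batch per 1000 lb glaze:
  silica sand: 250.5 lb
  zircon: 169.8 lb
  zinc oxide: 54.33 lb
  gibbsite: 189.4 lb
  TiO2: 124.6 lb
  aragonite: 501.0 lb
Total batch = 1290 lb; LOI loss = 289.7 lb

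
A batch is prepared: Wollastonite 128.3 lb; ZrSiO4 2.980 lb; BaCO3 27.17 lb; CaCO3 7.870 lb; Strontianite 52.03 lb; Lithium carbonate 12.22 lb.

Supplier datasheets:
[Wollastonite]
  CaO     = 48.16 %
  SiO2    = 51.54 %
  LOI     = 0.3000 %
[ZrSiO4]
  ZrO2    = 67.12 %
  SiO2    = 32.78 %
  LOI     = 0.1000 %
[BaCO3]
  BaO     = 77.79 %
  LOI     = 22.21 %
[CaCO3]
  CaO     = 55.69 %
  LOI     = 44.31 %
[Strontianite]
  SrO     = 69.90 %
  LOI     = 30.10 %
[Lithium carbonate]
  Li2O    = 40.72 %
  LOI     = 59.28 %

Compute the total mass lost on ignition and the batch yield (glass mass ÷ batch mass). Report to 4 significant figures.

Mid-chain values are printed (rounded to four significant figures) at each printed step. Every computation carries full precision end to end — every reported number is rounded exactly once. The derived quantities, including the totals, six oxide percentages, yield, LOI, net glass mass, are re-derived using the weight values for 197.8 lb of glass in full float precision as given in question or answer.
Loss on ignition, line by line:
  Wollastonite: 128.3 × 0.003000 = 0.3849 lb
  ZrSiO4: 2.980 × 0.001000 = 0.002980 lb
  BaCO3: 27.17 × 0.2221 = 6.034 lb
  CaCO3: 7.870 × 0.4431 = 3.487 lb
  Strontianite: 52.03 × 0.3010 = 15.66 lb
  Lithium carbonate: 12.22 × 0.5928 = 7.244 lb
Total LOI = 32.81 lb
Glass = batch − LOI = 230.6 − 32.81 = 197.8 lb

LOI loss = 32.81 lb; glass = 197.8 lb; yield = 85.77%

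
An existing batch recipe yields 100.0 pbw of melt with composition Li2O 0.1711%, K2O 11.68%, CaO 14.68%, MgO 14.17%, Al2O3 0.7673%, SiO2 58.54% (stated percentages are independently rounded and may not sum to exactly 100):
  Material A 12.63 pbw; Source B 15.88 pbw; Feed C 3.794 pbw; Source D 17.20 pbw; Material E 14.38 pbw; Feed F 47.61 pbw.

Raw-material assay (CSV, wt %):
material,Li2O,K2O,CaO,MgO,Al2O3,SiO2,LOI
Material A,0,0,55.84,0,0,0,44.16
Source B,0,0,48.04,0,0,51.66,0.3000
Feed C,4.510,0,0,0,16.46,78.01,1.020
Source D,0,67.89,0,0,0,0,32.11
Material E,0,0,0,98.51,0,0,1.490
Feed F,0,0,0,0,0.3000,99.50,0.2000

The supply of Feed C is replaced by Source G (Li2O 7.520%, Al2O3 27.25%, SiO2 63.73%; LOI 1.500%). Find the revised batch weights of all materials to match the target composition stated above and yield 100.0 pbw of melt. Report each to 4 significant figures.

The working math maintains full precision in every operation. Values along the way are displayed rounded off to 4 significant figures in the working; exactly one rounding goes into every reported figure — derived quantities are computed in full float precision (LOI, the yield, the six compositions, totals, net glass mass) from the weighed amounts at 100.0 pbw of glass, exactly as printed in the question or the answer.
The oxide mass targets at 100.0 pbw melt:
  Li2O: 0.1711% × 100.0 = 0.1711 pbw
  K2O: 11.68% × 100.0 = 11.68 pbw
  CaO: 14.68% × 100.0 = 14.68 pbw
  MgO: 14.17% × 100.0 = 14.17 pbw
  Al2O3: 0.7673% × 100.0 = 0.7673 pbw
  SiO2: 58.54% × 100.0 = 58.54 pbw
Mass-balance tally per oxide on the weights just shown, for the quoted basis mass (delivered sums recover each target inside rounding margins):
  Li2O: 2.275·0.07520 = 0.1711 pbw (target 0.1711 pbw)
  K2O: 17.20·0.6789 = 11.68 pbw (target 11.68 pbw)
  CaO: 12.57·0.5584 + 15.95·0.4804 = 14.68 pbw (target 14.68 pbw)
  MgO: 14.38·0.9851 = 14.17 pbw (target 14.17 pbw)
  Al2O3: 2.275·0.2725 + 49.10·0.003000 = 0.7672 pbw (target 0.7673 pbw)
  SiO2: 15.95·0.5166 + 2.275·0.6373 + 49.10·0.9950 = 58.54 pbw (target 58.54 pbw)
Glass mass check: net batch after ignition = 100.0 pbw (the Σ of target masses is 100.0 pbw; against the stated basis, 100.0 pbw — differing by rounding only).
Whole-batch sum: Σ batch = 111.5 pbw; LOI loss = Σ batch·LOI = 11.47 pbw; yield, glass over the total, = 89.71%.

Revised batch per 100.0 pbw melt:
  Material A: 12.57 pbw
  Source B: 15.95 pbw
  Source G: 2.275 pbw
  Source D: 17.20 pbw
  Material E: 14.38 pbw
  Feed F: 49.10 pbw
Total batch = 111.5 pbw; LOI loss = 11.47 pbw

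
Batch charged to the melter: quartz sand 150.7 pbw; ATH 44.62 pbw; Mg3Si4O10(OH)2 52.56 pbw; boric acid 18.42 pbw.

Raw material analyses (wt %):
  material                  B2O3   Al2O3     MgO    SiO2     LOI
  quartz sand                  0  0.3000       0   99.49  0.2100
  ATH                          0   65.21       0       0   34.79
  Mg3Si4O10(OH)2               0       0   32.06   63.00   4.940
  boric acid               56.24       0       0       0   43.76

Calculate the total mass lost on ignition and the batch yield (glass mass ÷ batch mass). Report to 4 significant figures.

LOI loss = 26.50 pbw; glass = 239.8 pbw; yield = 90.05%

All arithmetic runs at full precision at all times; in-progress results are printed, rounded to 4 significant figures, across the worked steps; a single rounding produces every reported result. Derived quantities are recomputed from the batch weights on 239.8 pbw of glass in full float precision (the four compositions, totals, glass mass, ignition loss, yield) as given in question or answer.
Material-by-material LOI:
  quartz sand: 150.7 × 0.002100 = 0.3165 pbw
  ATH: 44.62 × 0.3479 = 15.52 pbw
  Mg3Si4O10(OH)2: 52.56 × 0.04940 = 2.596 pbw
  boric acid: 18.42 × 0.4376 = 8.061 pbw
Total LOI = 26.50 pbw
Glass = batch − LOI = 266.3 − 26.50 = 239.8 pbw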